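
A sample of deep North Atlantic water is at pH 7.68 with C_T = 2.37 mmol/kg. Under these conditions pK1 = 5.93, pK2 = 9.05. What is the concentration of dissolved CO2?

[CO2*] = 0.0397 mmol/kg

α₀ = 1 / (1 + K1/[H⁺] + K1K2/[H⁺]²) = 1 / (1 + 10^+1.75 + 10^+0.38)
   = 1 / (1 + 56.234 + 2.3988) = 1/59.633 = 0.01677
[CO2*] = α₀ × DIC = 0.01677 × 2.37 = 0.0397 mmol/kg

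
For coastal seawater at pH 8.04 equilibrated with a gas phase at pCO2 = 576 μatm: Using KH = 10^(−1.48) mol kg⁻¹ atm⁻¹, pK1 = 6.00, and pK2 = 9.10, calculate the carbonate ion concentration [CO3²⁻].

[CO3²⁻] = 0.182 mmol/kg

[CO2*] = KH · pCO2 = 10^(−1.48) × 576×10^-6 = 1.907×10^-5 mol/kg
α₀ = 1/(1 + K1/[H⁺] + K1K2/[H⁺]²) = 1/(1 + 10^+2.04 + 10^+0.98) = 0.008320
DIC = [CO2*]/α₀ = 1.907×10^-5 / 0.008320 = 2.293 mmol/kg
[CO3²⁻] = α₂·DIC; α₂ = 0.07945, so [CO3²⁻] = 0.07945 × 2.293 = 0.182 mmol/kg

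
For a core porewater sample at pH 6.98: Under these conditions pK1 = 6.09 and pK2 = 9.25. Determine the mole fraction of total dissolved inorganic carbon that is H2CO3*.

α₀ = 0.114

α₀ = 1 / (1 + K1/[H⁺] + K1K2/[H⁺]²) = 1 / (1 + 10^+0.89 + 10^-1.38)
   = 1 / (1 + 7.7625 + 0.041687) = 1/8.8042 = 0.1136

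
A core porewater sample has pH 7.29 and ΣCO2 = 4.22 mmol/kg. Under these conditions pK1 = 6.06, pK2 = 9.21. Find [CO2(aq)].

α₀ = 1 / (1 + K1/[H⁺] + K1K2/[H⁺]²) = 1 / (1 + 10^+1.23 + 10^-0.69)
   = 1 / (1 + 16.982 + 0.20417) = 1/18.187 = 0.05499
[CO2*] = α₀ × DIC = 0.05499 × 4.22 = 0.232 mmol/kg

[CO2*] = 0.232 mmol/kg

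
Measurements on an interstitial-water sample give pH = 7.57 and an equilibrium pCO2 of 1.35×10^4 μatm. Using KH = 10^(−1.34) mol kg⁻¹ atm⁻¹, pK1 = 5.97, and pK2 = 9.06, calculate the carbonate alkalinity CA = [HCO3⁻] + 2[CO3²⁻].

[CO2*] = KH · pCO2 = 10^(−1.34) × 1.35×10^4×10^-6 = 6.171×10^-4 mol/kg
α₀ = 1/(1 + K1/[H⁺] + K1K2/[H⁺]²) = 1/(1 + 10^+1.60 + 10^+0.11) = 0.02375
DIC = [CO2*]/α₀ = 6.171×10^-4 / 0.02375 = 25.98 mmol/kg
CA = (α₁ + 2α₂)·DIC = (0.9456 + 2×0.03060) × 25.98 = 26.2 mmol/kg

CA = 26.2 mmol/kg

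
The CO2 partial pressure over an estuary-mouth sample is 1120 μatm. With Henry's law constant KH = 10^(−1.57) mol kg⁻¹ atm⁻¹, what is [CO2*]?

[CO2*] = 30.1 μmol/kg

KH = 10^(−1.57) = 2.692×10^-2 mol kg⁻¹ atm⁻¹
[CO2*] = KH · pCO2 = 2.692×10^-2 × 1120×10^-6 atm = 3.01×10^-5 mol/kg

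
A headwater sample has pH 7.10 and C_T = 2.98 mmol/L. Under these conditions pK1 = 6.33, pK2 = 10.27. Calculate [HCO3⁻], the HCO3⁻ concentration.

[HCO3⁻] = 2.55 mmol/L

α₁ = 1 / (1 + [H⁺]/K1 + K2/[H⁺]) = 1 / (1 + 10^-0.77 + 10^-3.17)
   = 1 / (1 + 0.16982 + 0.00067608) = 1/1.1705 = 0.8543
[HCO3⁻] = α₁ × DIC = 0.8543 × 2.98 = 2.55 mmol/L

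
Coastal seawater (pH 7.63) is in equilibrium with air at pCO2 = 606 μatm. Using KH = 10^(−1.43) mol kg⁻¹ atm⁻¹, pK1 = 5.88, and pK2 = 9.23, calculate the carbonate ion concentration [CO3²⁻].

[CO3²⁻] = 0.0318 mmol/kg

[CO2*] = KH · pCO2 = 10^(−1.43) × 606×10^-6 = 2.252×10^-5 mol/kg
α₀ = 1/(1 + K1/[H⁺] + K1K2/[H⁺]²) = 1/(1 + 10^+1.75 + 10^+0.15) = 0.01705
DIC = [CO2*]/α₀ = 2.252×10^-5 / 0.01705 = 1.320 mmol/kg
[CO3²⁻] = α₂·DIC; α₂ = 0.02409, so [CO3²⁻] = 0.02409 × 1.320 = 0.0318 mmol/kg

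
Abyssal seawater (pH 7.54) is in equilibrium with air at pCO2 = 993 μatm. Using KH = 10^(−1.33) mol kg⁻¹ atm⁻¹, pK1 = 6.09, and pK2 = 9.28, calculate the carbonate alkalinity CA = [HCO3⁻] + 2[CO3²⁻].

[CO2*] = KH · pCO2 = 10^(−1.33) × 993×10^-6 = 4.645×10^-5 mol/kg
α₀ = 1/(1 + K1/[H⁺] + K1K2/[H⁺]²) = 1/(1 + 10^+1.45 + 10^-0.29) = 0.03367
DIC = [CO2*]/α₀ = 4.645×10^-5 / 0.03367 = 1.379 mmol/kg
CA = (α₁ + 2α₂)·DIC = (0.9491 + 2×0.01727) × 1.379 = 1.36 mmol/kg

CA = 1.36 mmol/kg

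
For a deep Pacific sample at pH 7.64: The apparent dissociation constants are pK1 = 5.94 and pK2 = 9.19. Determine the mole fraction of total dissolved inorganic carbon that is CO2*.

α₀ = 0.0190

α₀ = 1 / (1 + K1/[H⁺] + K1K2/[H⁺]²) = 1 / (1 + 10^+1.70 + 10^+0.15)
   = 1 / (1 + 50.119 + 1.4125) = 1/52.531 = 0.01904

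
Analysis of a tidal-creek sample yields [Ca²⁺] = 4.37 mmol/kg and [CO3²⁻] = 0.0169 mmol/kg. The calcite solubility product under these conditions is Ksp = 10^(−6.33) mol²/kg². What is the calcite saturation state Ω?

Ksp = 10^(−6.33) = 4.677×10^-7
Ω = [Ca²⁺][CO3²⁻]/Ksp = (4.37×10^-3)(0.0169×10^-3) / 4.677×10^-7 = 0.158

Ω = 0.158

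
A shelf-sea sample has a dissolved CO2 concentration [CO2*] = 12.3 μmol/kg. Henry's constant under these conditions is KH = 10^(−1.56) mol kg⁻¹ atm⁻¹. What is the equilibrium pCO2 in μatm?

pCO2 = 447 μatm

KH = 10^(−1.56) = 2.754×10^-2 mol kg⁻¹ atm⁻¹
pCO2 = [CO2*]/KH = 12.3×10^-6 / 2.754×10^-2 = 4.47×10^-4 atm = 447 μatm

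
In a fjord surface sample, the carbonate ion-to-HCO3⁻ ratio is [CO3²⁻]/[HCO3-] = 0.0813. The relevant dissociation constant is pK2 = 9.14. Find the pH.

From K2 = [H⁺][CO3²⁻]/[HCO3-]:  pH = pK2 + log₁₀([CO3²⁻]/[HCO3-])
log₁₀(0.0813) = -1.090
pH = 9.14 + (-1.090) = 8.05

pH = 8.05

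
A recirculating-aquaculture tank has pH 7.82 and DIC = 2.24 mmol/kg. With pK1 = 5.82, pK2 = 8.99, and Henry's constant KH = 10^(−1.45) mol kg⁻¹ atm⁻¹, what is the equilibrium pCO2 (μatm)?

α₀ = 1 / (1 + K1/[H⁺] + K1K2/[H⁺]²) = 1 / (1 + 10^+2.00 + 10^+0.83)
   = 1 / (1 + 100.00 + 6.7608) = 1/107.76 = 0.009280
[CO2*] = α₀ × DIC = 0.009280 × 2.24 = 0.02079 mmol/kg
pCO2 = [CO2*]/KH = 2.079×10^-5 / 3.548×10^-2 = 586 μatm

pCO2 = 586 μatm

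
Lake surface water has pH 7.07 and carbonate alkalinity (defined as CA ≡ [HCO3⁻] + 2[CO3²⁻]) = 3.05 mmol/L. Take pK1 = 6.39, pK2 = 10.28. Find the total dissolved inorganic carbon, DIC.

DIC = 3.68 mmol/L

CA = [HCO3⁻] + 2[CO3²⁻] = (α₁ + 2α₂)·DIC
At pH 7.07: [H⁺]/K1 = 10^-0.68 = 0.20893, K2/[H⁺] = 10^-3.21 = 0.00061660
α₁ = 1/(1 + 0.20893 + 0.00061660) = 1/1.2095 = 0.8268; α₂ = α₁·K2/[H⁺] = 0.0005098
α₁ + 2α₂ = 0.8278
DIC = CA / (α₁ + 2α₂) = 3.05 / 0.8278 = 3.68 mmol/L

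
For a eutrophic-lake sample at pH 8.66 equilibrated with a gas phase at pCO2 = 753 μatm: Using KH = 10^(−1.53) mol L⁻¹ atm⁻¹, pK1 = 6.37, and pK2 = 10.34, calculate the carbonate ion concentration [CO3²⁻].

[CO3²⁻] = 0.0905 mmol/L

[CO2*] = KH · pCO2 = 10^(−1.53) × 753×10^-6 = 2.222×10^-5 mol/L
α₀ = 1/(1 + K1/[H⁺] + K1K2/[H⁺]²) = 1/(1 + 10^+2.29 + 10^+0.61) = 0.004999
DIC = [CO2*]/α₀ = 2.222×10^-5 / 0.004999 = 4.446 mmol/L
[CO3²⁻] = α₂·DIC; α₂ = 0.02036, so [CO3²⁻] = 0.02036 × 4.446 = 0.0905 mmol/L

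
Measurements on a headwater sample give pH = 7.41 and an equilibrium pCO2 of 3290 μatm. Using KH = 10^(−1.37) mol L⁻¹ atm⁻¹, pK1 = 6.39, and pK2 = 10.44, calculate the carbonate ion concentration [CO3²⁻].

[CO3²⁻] = 1.37 μmol/L

[CO2*] = KH · pCO2 = 10^(−1.37) × 3290×10^-6 = 1.403×10^-4 mol/L
α₀ = 1/(1 + K1/[H⁺] + K1K2/[H⁺]²) = 1/(1 + 10^+1.02 + 10^-2.01) = 0.08710
DIC = [CO2*]/α₀ = 1.403×10^-4 / 0.08710 = 1.611 mmol/L
[CO3²⁻] = α₂·DIC; α₂ = 0.0008512, so [CO3²⁻] = 0.0008512 × 1.611 = 0.00137 mmol/L = 1.37 μmol/L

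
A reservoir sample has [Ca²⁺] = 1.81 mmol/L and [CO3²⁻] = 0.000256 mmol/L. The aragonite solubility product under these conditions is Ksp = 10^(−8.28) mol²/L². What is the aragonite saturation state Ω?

Ω = 0.0883

Ksp = 10^(−8.28) = 5.248×10^-9
Ω = [Ca²⁺][CO3²⁻]/Ksp = (1.81×10^-3)(0.000256×10^-3) / 5.248×10^-9 = 0.0883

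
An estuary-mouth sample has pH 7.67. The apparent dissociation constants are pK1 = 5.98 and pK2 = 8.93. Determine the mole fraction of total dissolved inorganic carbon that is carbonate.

α₂ = 0.0511

α₂ = 1 / (1 + [H⁺]/K2 + [H⁺]²/(K1K2)) = 1 / (1 + 10^+1.26 + 10^-0.43)
   = 1 / (1 + 18.197 + 0.37154) = 1/19.569 = 0.05110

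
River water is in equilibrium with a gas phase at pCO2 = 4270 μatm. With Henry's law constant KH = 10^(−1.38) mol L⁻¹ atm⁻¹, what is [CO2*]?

[CO2*] = 178 μmol/L

KH = 10^(−1.38) = 4.169×10^-2 mol L⁻¹ atm⁻¹
[CO2*] = KH · pCO2 = 4.169×10^-2 × 4270×10^-6 atm = 1.78×10^-4 mol/L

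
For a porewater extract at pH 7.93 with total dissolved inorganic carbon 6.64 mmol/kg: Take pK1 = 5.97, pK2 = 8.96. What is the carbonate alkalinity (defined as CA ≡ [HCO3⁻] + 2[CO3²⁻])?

CA = 7.14 mmol/kg

CA = [HCO3⁻] + 2[CO3²⁻] = (α₁ + 2α₂)·DIC
At pH 7.93: [H⁺]/K1 = 10^-1.96 = 0.010965, K2/[H⁺] = 10^-1.03 = 0.093325
α₁ = 1/(1 + 0.010965 + 0.093325) = 1/1.1043 = 0.9056; α₂ = α₁·K2/[H⁺] = 0.08451
α₁ + 2α₂ = 1.0746
CA = 1.0746 × 6.64 = 7.14 mmol/kg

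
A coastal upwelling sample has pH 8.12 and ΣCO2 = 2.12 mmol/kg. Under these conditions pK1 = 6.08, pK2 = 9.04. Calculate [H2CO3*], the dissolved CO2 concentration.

α₀ = 1 / (1 + K1/[H⁺] + K1K2/[H⁺]²) = 1 / (1 + 10^+2.04 + 10^+1.12)
   = 1 / (1 + 109.65 + 13.183) = 1/123.83 = 0.008076
[CO2*] = α₀ × DIC = 0.008076 × 2.12 = 0.0171 mmol/kg = 17.1 μmol/kg

[CO2*] = 17.1 μmol/kg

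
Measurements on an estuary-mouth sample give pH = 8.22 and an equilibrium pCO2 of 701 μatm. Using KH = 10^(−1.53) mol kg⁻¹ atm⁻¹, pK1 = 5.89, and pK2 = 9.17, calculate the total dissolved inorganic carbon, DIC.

DIC = 4.94 mmol/kg

[CO2*] = KH · pCO2 = 10^(−1.53) × 701×10^-6 = 2.069×10^-5 mol/kg
α₀ = 1/(1 + K1/[H⁺] + K1K2/[H⁺]²) = 1/(1 + 10^+2.33 + 10^+1.38) = 0.004188
DIC = [CO2*]/α₀ = 2.069×10^-5 / 0.004188 = 4.94 mmol/kg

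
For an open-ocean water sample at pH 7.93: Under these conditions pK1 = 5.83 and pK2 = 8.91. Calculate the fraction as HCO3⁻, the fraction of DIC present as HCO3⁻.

α₁ = 1 / (1 + [H⁺]/K1 + K2/[H⁺]) = 1 / (1 + 10^-2.10 + 10^-0.98)
   = 1 / (1 + 0.0079433 + 0.10471) = 1/1.1127 = 0.8988

α₁ = 0.899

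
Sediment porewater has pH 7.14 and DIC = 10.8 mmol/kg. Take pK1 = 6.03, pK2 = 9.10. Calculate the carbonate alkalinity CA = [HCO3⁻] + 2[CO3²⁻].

CA = 10.1 mmol/kg

CA = [HCO3⁻] + 2[CO3²⁻] = (α₁ + 2α₂)·DIC
At pH 7.14: [H⁺]/K1 = 10^-1.11 = 0.077625, K2/[H⁺] = 10^-1.96 = 0.010965
α₁ = 1/(1 + 0.077625 + 0.010965) = 1/1.0886 = 0.9186; α₂ = α₁·K2/[H⁺] = 0.01007
α₁ + 2α₂ = 0.9388
CA = 0.9388 × 10.8 = 10.1 mmol/kg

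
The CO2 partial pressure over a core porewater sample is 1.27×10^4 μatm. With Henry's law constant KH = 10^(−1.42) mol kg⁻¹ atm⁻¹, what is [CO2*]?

[CO2*] = 483 μmol/kg

KH = 10^(−1.42) = 3.802×10^-2 mol kg⁻¹ atm⁻¹
[CO2*] = KH · pCO2 = 3.802×10^-2 × 1.27×10^4×10^-6 atm = 4.83×10^-4 mol/kg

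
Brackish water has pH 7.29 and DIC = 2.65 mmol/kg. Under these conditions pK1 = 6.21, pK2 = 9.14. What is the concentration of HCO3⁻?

[HCO3⁻] = 2.42 mmol/kg

α₁ = 1 / (1 + [H⁺]/K1 + K2/[H⁺]) = 1 / (1 + 10^-1.08 + 10^-1.85)
   = 1 / (1 + 0.083176 + 0.014125) = 1/1.0973 = 0.9113
[HCO3⁻] = α₁ × DIC = 0.9113 × 2.65 = 2.42 mmol/kg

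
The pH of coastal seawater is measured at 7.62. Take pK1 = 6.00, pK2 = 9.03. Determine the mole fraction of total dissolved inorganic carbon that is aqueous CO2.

α₀ = 0.0226

α₀ = 1 / (1 + K1/[H⁺] + K1K2/[H⁺]²) = 1 / (1 + 10^+1.62 + 10^+0.21)
   = 1 / (1 + 41.687 + 1.6218) = 1/44.309 = 0.02257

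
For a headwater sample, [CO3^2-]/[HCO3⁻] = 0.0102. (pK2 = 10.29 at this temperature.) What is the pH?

From K2 = [H⁺][CO3^2-]/[HCO3⁻]:  pH = pK2 + log₁₀([CO3^2-]/[HCO3⁻])
log₁₀(0.0102) = -1.991
pH = 10.29 + (-1.991) = 8.30

pH = 8.30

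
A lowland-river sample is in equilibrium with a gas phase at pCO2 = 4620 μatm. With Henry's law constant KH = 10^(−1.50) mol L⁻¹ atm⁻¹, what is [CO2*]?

KH = 10^(−1.50) = 3.162×10^-2 mol L⁻¹ atm⁻¹
[CO2*] = KH · pCO2 = 3.162×10^-2 × 4620×10^-6 atm = 1.46×10^-4 mol/L

[CO2*] = 146 μmol/L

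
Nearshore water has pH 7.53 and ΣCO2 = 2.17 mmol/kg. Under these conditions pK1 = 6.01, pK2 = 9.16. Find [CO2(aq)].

α₀ = 1 / (1 + K1/[H⁺] + K1K2/[H⁺]²) = 1 / (1 + 10^+1.52 + 10^-0.11)
   = 1 / (1 + 33.113 + 0.77625) = 1/34.889 = 0.02866
[CO2*] = α₀ × DIC = 0.02866 × 2.17 = 0.0622 mmol/kg

[CO2*] = 0.0622 mmol/kg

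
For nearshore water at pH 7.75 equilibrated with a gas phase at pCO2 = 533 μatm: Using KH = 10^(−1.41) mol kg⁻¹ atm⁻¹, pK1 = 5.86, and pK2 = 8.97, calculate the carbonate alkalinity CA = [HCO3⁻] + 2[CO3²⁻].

CA = 1.80 mmol/kg

[CO2*] = KH · pCO2 = 10^(−1.41) × 533×10^-6 = 2.074×10^-5 mol/kg
α₀ = 1/(1 + K1/[H⁺] + K1K2/[H⁺]²) = 1/(1 + 10^+1.89 + 10^+0.67) = 0.01200
DIC = [CO2*]/α₀ = 2.074×10^-5 / 0.01200 = 1.727 mmol/kg
CA = (α₁ + 2α₂)·DIC = (0.9318 + 2×0.05615) × 1.727 = 1.80 mmol/kg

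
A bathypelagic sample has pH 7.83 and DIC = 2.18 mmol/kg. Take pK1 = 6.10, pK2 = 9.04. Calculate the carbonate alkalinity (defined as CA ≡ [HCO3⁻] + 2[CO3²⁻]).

CA = [HCO3⁻] + 2[CO3²⁻] = (α₁ + 2α₂)·DIC
At pH 7.83: [H⁺]/K1 = 10^-1.73 = 0.018621, K2/[H⁺] = 10^-1.21 = 0.061660
α₁ = 1/(1 + 0.018621 + 0.061660) = 1/1.0803 = 0.9257; α₂ = α₁·K2/[H⁺] = 0.05708
α₁ + 2α₂ = 1.0398
CA = 1.0398 × 2.18 = 2.27 mmol/kg

CA = 2.27 mmol/kg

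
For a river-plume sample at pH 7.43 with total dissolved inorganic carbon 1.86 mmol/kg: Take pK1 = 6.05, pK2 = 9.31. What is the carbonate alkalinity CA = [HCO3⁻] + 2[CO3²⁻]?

CA = 1.81 mmol/kg

CA = [HCO3⁻] + 2[CO3²⁻] = (α₁ + 2α₂)·DIC
At pH 7.43: [H⁺]/K1 = 10^-1.38 = 0.041687, K2/[H⁺] = 10^-1.88 = 0.013183
α₁ = 1/(1 + 0.041687 + 0.013183) = 1/1.0549 = 0.9480; α₂ = α₁·K2/[H⁺] = 0.01250
α₁ + 2α₂ = 0.9730
CA = 0.9730 × 1.86 = 1.81 mmol/kg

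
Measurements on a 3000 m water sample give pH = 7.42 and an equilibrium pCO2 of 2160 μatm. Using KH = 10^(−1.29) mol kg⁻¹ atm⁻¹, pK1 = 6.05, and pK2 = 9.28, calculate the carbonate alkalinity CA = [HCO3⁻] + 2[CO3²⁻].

CA = 2.67 mmol/kg

[CO2*] = KH · pCO2 = 10^(−1.29) × 2160×10^-6 = 1.108×10^-4 mol/kg
α₀ = 1/(1 + K1/[H⁺] + K1K2/[H⁺]²) = 1/(1 + 10^+1.37 + 10^-0.49) = 0.04038
DIC = [CO2*]/α₀ = 1.108×10^-4 / 0.04038 = 2.744 mmol/kg
CA = (α₁ + 2α₂)·DIC = (0.9466 + 2×0.01307) × 2.744 = 2.67 mmol/kg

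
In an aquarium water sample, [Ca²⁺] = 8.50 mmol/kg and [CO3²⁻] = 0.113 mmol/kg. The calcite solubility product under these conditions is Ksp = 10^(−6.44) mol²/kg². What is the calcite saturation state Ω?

Ksp = 10^(−6.44) = 3.631×10^-7
Ω = [Ca²⁺][CO3²⁻]/Ksp = (8.50×10^-3)(0.113×10^-3) / 3.631×10^-7 = 2.65

Ω = 2.65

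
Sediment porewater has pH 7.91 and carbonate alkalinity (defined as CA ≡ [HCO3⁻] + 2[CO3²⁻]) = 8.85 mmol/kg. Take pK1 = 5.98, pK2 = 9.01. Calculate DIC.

DIC = 8.33 mmol/kg

CA = [HCO3⁻] + 2[CO3²⁻] = (α₁ + 2α₂)·DIC
At pH 7.91: [H⁺]/K1 = 10^-1.93 = 0.011749, K2/[H⁺] = 10^-1.10 = 0.079433
α₁ = 1/(1 + 0.011749 + 0.079433) = 1/1.0912 = 0.9164; α₂ = α₁·K2/[H⁺] = 0.07280
α₁ + 2α₂ = 1.0620
DIC = CA / (α₁ + 2α₂) = 8.85 / 1.0620 = 8.33 mmol/kg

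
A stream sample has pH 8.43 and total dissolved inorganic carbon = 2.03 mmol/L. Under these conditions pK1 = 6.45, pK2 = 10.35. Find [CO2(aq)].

[CO2*] = 0.0208 mmol/L

α₀ = 1 / (1 + K1/[H⁺] + K1K2/[H⁺]²) = 1 / (1 + 10^+1.98 + 10^+0.06)
   = 1 / (1 + 95.499 + 1.1482) = 1/97.647 = 0.01024
[CO2*] = α₀ × DIC = 0.01024 × 2.03 = 0.0208 mmol/L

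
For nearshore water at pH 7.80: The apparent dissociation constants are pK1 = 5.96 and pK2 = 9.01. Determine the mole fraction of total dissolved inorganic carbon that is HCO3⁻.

α₁ = 1 / (1 + [H⁺]/K1 + K2/[H⁺]) = 1 / (1 + 10^-1.84 + 10^-1.21)
   = 1 / (1 + 0.014454 + 0.061660) = 1/1.0761 = 0.9293

α₁ = 0.929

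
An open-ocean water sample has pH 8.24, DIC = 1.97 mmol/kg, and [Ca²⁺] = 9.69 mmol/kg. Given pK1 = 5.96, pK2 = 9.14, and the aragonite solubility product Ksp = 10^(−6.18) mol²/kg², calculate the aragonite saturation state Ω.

α₂ = 1 / (1 + [H⁺]/K2 + [H⁺]²/(K1K2)) = 1 / (1 + 10^+0.90 + 10^-1.38)
   = 1 / (1 + 7.9433 + 0.041687) = 1/8.9850 = 0.1113
[CO3²⁻] = α₂ × DIC = 0.1113 × 1.97 = 0.2193 mmol/kg
Ksp = 10^(−6.18) = 6.607×10^-7
Ω = [Ca²⁺][CO3²⁻]/Ksp = (9.69×10^-3)(2.193×10^-4) / 6.607×10^-7 = 3.22

Ω = 3.22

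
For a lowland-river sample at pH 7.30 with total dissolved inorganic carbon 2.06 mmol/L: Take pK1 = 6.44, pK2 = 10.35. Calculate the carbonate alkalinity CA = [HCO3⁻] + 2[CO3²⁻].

CA = [HCO3⁻] + 2[CO3²⁻] = (α₁ + 2α₂)·DIC
At pH 7.30: [H⁺]/K1 = 10^-0.86 = 0.13804, K2/[H⁺] = 10^-3.05 = 0.00089125
α₁ = 1/(1 + 0.13804 + 0.00089125) = 1/1.1389 = 0.8780; α₂ = α₁·K2/[H⁺] = 0.0007825
α₁ + 2α₂ = 0.8796
CA = 0.8796 × 2.06 = 1.81 mmol/L

CA = 1.81 mmol/L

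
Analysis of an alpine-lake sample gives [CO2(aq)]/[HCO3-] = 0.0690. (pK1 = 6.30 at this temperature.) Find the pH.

From K1 = [H⁺][HCO3-]/[CO2(aq)]:  pH = pK1 − log₁₀([CO2(aq)]/[HCO3-])
log₁₀(0.0690) = -1.161
pH = 6.30 − (-1.161) = 7.46

pH = 7.46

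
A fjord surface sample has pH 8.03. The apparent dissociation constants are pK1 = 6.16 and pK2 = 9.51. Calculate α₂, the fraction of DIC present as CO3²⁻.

α₂ = 1 / (1 + [H⁺]/K2 + [H⁺]²/(K1K2)) = 1 / (1 + 10^+1.48 + 10^-0.39)
   = 1 / (1 + 30.200 + 0.40738) = 1/31.607 = 0.03164

α₂ = 0.0316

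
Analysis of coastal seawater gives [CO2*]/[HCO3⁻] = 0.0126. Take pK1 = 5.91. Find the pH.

From K1 = [H⁺][HCO3⁻]/[CO2*]:  pH = pK1 − log₁₀([CO2*]/[HCO3⁻])
log₁₀(0.0126) = -1.900
pH = 5.91 − (-1.900) = 7.81

pH = 7.81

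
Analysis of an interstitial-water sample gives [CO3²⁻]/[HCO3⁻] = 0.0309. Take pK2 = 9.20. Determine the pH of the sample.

pH = 7.69

From K2 = [H⁺][CO3²⁻]/[HCO3⁻]:  pH = pK2 + log₁₀([CO3²⁻]/[HCO3⁻])
log₁₀(0.0309) = -1.510
pH = 9.20 + (-1.510) = 7.69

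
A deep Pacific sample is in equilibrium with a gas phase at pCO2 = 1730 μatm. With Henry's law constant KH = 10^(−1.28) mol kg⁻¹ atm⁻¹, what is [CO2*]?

KH = 10^(−1.28) = 5.248×10^-2 mol kg⁻¹ atm⁻¹
[CO2*] = KH · pCO2 = 5.248×10^-2 × 1730×10^-6 atm = 9.08×10^-5 mol/kg

[CO2*] = 90.8 μmol/kg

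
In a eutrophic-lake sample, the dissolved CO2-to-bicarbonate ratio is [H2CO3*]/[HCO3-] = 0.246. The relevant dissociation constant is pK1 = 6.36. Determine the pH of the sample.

From K1 = [H⁺][HCO3-]/[H2CO3*]:  pH = pK1 − log₁₀([H2CO3*]/[HCO3-])
log₁₀(0.246) = -0.609
pH = 6.36 − (-0.609) = 6.97

pH = 6.97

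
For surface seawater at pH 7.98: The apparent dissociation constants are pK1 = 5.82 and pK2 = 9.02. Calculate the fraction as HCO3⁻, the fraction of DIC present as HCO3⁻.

α₁ = 0.911

α₁ = 1 / (1 + [H⁺]/K1 + K2/[H⁺]) = 1 / (1 + 10^-2.16 + 10^-1.04)
   = 1 / (1 + 0.0069183 + 0.091201) = 1/1.0981 = 0.9106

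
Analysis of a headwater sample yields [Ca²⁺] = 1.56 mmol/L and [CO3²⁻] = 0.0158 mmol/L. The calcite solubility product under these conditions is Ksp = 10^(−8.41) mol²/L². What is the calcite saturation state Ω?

Ksp = 10^(−8.41) = 3.890×10^-9
Ω = [Ca²⁺][CO3²⁻]/Ksp = (1.56×10^-3)(0.0158×10^-3) / 3.890×10^-9 = 6.34

Ω = 6.34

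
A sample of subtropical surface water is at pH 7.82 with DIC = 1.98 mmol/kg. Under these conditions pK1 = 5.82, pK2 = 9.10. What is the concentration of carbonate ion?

α₂ = 1 / (1 + [H⁺]/K2 + [H⁺]²/(K1K2)) = 1 / (1 + 10^+1.28 + 10^-0.72)
   = 1 / (1 + 19.055 + 0.19055) = 1/20.245 = 0.04939
[CO3²⁻] = α₂ × DIC = 0.04939 × 1.98 = 0.0978 mmol/kg

[CO3²⁻] = 0.0978 mmol/kg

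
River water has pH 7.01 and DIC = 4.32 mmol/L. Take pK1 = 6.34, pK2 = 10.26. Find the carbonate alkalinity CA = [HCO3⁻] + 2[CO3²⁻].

CA = [HCO3⁻] + 2[CO3²⁻] = (α₁ + 2α₂)·DIC
At pH 7.01: [H⁺]/K1 = 10^-0.67 = 0.21380, K2/[H⁺] = 10^-3.25 = 0.00056234
α₁ = 1/(1 + 0.21380 + 0.00056234) = 1/1.2144 = 0.8235; α₂ = α₁·K2/[H⁺] = 0.0004631
α₁ + 2α₂ = 0.8244
CA = 0.8244 × 4.32 = 3.56 mmol/L

CA = 3.56 mmol/L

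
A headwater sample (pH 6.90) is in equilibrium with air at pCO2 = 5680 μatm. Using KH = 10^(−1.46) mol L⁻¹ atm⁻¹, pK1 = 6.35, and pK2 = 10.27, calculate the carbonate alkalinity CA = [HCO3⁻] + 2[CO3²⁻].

CA = 0.699 mmol/L

[CO2*] = KH · pCO2 = 10^(−1.46) × 5680×10^-6 = 1.969×10^-4 mol/L
α₀ = 1/(1 + K1/[H⁺] + K1K2/[H⁺]²) = 1/(1 + 10^+0.55 + 10^-2.82) = 0.2198
DIC = [CO2*]/α₀ = 1.969×10^-4 / 0.2198 = 0.8960 mmol/L
CA = (α₁ + 2α₂)·DIC = (0.7799 + 2×0.0003327) × 0.8960 = 0.699 mmol/L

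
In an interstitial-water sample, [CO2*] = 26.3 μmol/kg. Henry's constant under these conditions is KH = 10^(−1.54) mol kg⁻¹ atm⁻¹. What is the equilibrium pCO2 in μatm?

pCO2 = 912 μatm

KH = 10^(−1.54) = 2.884×10^-2 mol kg⁻¹ atm⁻¹
pCO2 = [CO2*]/KH = 26.3×10^-6 / 2.884×10^-2 = 9.12×10^-4 atm = 912 μatm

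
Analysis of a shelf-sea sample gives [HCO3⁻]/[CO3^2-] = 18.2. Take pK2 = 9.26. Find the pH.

pH = 8.00

From K2 = [H⁺][CO3^2-]/[HCO3⁻]:  pH = pK2 − log₁₀([HCO3⁻]/[CO3^2-])
log₁₀(18.2) = +1.260
pH = 9.26 − (+1.260) = 8.00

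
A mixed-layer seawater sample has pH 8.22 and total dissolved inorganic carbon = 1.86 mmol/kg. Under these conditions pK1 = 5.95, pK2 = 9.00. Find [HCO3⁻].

α₁ = 1 / (1 + [H⁺]/K1 + K2/[H⁺]) = 1 / (1 + 10^-2.27 + 10^-0.78)
   = 1 / (1 + 0.0053703 + 0.16596) = 1/1.1713 = 0.8537
[HCO3⁻] = α₁ × DIC = 0.8537 × 1.86 = 1.59 mmol/kg

[HCO3⁻] = 1.59 mmol/kg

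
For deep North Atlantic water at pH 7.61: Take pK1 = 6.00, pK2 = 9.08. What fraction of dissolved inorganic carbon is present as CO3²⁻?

α₂ = 0.0320

α₂ = 1 / (1 + [H⁺]/K2 + [H⁺]²/(K1K2)) = 1 / (1 + 10^+1.47 + 10^-0.14)
   = 1 / (1 + 29.512 + 0.72444) = 1/31.237 = 0.03201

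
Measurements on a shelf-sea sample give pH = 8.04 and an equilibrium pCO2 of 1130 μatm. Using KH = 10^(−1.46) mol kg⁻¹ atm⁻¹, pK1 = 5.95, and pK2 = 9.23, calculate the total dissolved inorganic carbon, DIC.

[CO2*] = KH · pCO2 = 10^(−1.46) × 1130×10^-6 = 3.918×10^-5 mol/kg
α₀ = 1/(1 + K1/[H⁺] + K1K2/[H⁺]²) = 1/(1 + 10^+2.09 + 10^+0.90) = 0.007577
DIC = [CO2*]/α₀ = 3.918×10^-5 / 0.007577 = 5.17 mmol/kg

DIC = 5.17 mmol/kg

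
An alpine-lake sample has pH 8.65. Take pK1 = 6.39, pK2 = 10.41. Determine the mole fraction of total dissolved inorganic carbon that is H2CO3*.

α₀ = 1 / (1 + K1/[H⁺] + K1K2/[H⁺]²) = 1 / (1 + 10^+2.26 + 10^+0.50)
   = 1 / (1 + 181.97 + 3.1623) = 1/186.13 = 0.005373

α₀ = 0.00537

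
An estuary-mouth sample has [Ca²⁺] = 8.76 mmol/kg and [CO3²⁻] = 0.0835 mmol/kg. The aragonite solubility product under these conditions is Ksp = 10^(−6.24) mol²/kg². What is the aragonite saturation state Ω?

Ksp = 10^(−6.24) = 5.754×10^-7
Ω = [Ca²⁺][CO3²⁻]/Ksp = (8.76×10^-3)(0.0835×10^-3) / 5.754×10^-7 = 1.27

Ω = 1.27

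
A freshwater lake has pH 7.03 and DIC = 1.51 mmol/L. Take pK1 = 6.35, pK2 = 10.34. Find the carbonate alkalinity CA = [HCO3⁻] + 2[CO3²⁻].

CA = [HCO3⁻] + 2[CO3²⁻] = (α₁ + 2α₂)·DIC
At pH 7.03: [H⁺]/K1 = 10^-0.68 = 0.20893, K2/[H⁺] = 10^-3.31 = 0.00048978
α₁ = 1/(1 + 0.20893 + 0.00048978) = 1/1.2094 = 0.8268; α₂ = α₁·K2/[H⁺] = 0.0004050
α₁ + 2α₂ = 0.8277
CA = 0.8277 × 1.51 = 1.25 mmol/L

CA = 1.25 mmol/L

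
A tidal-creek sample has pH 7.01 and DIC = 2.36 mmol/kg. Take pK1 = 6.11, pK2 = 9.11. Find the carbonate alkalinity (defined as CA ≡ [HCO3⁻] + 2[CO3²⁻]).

CA = 2.11 mmol/kg

CA = [HCO3⁻] + 2[CO3²⁻] = (α₁ + 2α₂)·DIC
At pH 7.01: [H⁺]/K1 = 10^-0.90 = 0.12589, K2/[H⁺] = 10^-2.10 = 0.0079433
α₁ = 1/(1 + 0.12589 + 0.0079433) = 1/1.1338 = 0.8820; α₂ = α₁·K2/[H⁺] = 0.007006
α₁ + 2α₂ = 0.8960
CA = 0.8960 × 2.36 = 2.11 mmol/kg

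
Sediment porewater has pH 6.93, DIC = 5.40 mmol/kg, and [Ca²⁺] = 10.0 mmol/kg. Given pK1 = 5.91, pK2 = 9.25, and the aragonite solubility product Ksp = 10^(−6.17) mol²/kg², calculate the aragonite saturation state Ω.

α₂ = 1 / (1 + [H⁺]/K2 + [H⁺]²/(K1K2)) = 1 / (1 + 10^+2.32 + 10^+1.30)
   = 1 / (1 + 208.93 + 19.953) = 1/229.88 = 0.004350
[CO3²⁻] = α₂ × DIC = 0.004350 × 5.40 = 0.02349 mmol/kg
Ksp = 10^(−6.17) = 6.761×10^-7
Ω = [Ca²⁺][CO3²⁻]/Ksp = (10.0×10^-3)(2.349×10^-5) / 6.761×10^-7 = 0.347

Ω = 0.347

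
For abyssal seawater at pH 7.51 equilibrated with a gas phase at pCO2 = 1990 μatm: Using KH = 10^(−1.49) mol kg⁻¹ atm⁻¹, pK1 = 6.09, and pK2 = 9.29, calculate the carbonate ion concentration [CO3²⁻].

[CO2*] = KH · pCO2 = 10^(−1.49) × 1990×10^-6 = 6.440×10^-5 mol/kg
α₀ = 1/(1 + K1/[H⁺] + K1K2/[H⁺]²) = 1/(1 + 10^+1.42 + 10^-0.36) = 0.03605
DIC = [CO2*]/α₀ = 6.440×10^-5 / 0.03605 = 1.786 mmol/kg
[CO3²⁻] = α₂·DIC; α₂ = 0.01574, so [CO3²⁻] = 0.01574 × 1.786 = 0.0281 mmol/kg

[CO3²⁻] = 0.0281 mmol/kg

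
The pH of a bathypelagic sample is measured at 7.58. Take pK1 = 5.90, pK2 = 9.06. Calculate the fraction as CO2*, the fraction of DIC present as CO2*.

α₀ = 0.0198

α₀ = 1 / (1 + K1/[H⁺] + K1K2/[H⁺]²) = 1 / (1 + 10^+1.68 + 10^+0.20)
   = 1 / (1 + 47.863 + 1.5849) = 1/50.448 = 0.01982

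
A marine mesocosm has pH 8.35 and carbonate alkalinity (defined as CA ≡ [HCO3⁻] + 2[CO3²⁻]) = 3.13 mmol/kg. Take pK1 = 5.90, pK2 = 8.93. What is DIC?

DIC = 2.60 mmol/kg

CA = [HCO3⁻] + 2[CO3²⁻] = (α₁ + 2α₂)·DIC
At pH 8.35: [H⁺]/K1 = 10^-2.45 = 0.0035481, K2/[H⁺] = 10^-0.58 = 0.26303
α₁ = 1/(1 + 0.0035481 + 0.26303) = 1/1.2666 = 0.7895; α₂ = α₁·K2/[H⁺] = 0.2077
α₁ + 2α₂ = 1.2049
DIC = CA / (α₁ + 2α₂) = 3.13 / 1.2049 = 2.60 mmol/kg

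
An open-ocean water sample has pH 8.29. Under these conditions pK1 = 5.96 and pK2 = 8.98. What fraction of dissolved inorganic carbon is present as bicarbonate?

α₁ = 0.827

α₁ = 1 / (1 + [H⁺]/K1 + K2/[H⁺]) = 1 / (1 + 10^-2.33 + 10^-0.69)
   = 1 / (1 + 0.0046774 + 0.20417) = 1/1.2089 = 0.8272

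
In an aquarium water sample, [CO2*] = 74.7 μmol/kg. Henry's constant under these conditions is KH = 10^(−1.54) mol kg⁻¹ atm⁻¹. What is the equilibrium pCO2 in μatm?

KH = 10^(−1.54) = 2.884×10^-2 mol kg⁻¹ atm⁻¹
pCO2 = [CO2*]/KH = 74.7×10^-6 / 2.884×10^-2 = 2.59×10^-3 atm = 2590 μatm

pCO2 = 2590 μatm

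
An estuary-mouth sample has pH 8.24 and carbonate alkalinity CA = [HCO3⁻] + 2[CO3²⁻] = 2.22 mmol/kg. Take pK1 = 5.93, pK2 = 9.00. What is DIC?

DIC = 1.94 mmol/kg

CA = [HCO3⁻] + 2[CO3²⁻] = (α₁ + 2α₂)·DIC
At pH 8.24: [H⁺]/K1 = 10^-2.31 = 0.0048978, K2/[H⁺] = 10^-0.76 = 0.17378
α₁ = 1/(1 + 0.0048978 + 0.17378) = 1/1.1787 = 0.8484; α₂ = α₁·K2/[H⁺] = 0.1474
α₁ + 2α₂ = 1.1433
DIC = CA / (α₁ + 2α₂) = 2.22 / 1.1433 = 1.94 mmol/kg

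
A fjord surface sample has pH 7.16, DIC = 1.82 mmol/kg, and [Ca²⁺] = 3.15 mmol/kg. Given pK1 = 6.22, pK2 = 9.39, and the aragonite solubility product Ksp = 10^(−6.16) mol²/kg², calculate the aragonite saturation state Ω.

Ω = 0.0435

α₂ = 1 / (1 + [H⁺]/K2 + [H⁺]²/(K1K2)) = 1 / (1 + 10^+2.23 + 10^+1.29)
   = 1 / (1 + 169.82 + 19.498) = 1/190.32 = 0.005254
[CO3²⁻] = α₂ × DIC = 0.005254 × 1.82 = 0.009563 mmol/kg = 9.563 μmol/kg
Ksp = 10^(−6.16) = 6.918×10^-7
Ω = [Ca²⁺][CO3²⁻]/Ksp = (3.15×10^-3)(9.563×10^-6) / 6.918×10^-7 = 0.0435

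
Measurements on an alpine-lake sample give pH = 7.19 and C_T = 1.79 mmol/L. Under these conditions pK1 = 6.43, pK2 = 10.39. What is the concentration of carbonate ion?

α₂ = 1 / (1 + [H⁺]/K2 + [H⁺]²/(K1K2)) = 1 / (1 + 10^+3.20 + 10^+2.44)
   = 1 / (1 + 1584.9 + 275.42) = 1/1861.3 = 0.0005373
[CO3²⁻] = α₂ × DIC = 0.0005373 × 1.79 = 0.000962 mmol/L = 0.962 μmol/L

[CO3²⁻] = 0.962 μmol/L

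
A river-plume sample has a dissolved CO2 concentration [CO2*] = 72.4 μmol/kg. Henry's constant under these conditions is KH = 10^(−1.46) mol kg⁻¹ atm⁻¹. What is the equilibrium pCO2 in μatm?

KH = 10^(−1.46) = 3.467×10^-2 mol kg⁻¹ atm⁻¹
pCO2 = [CO2*]/KH = 72.4×10^-6 / 3.467×10^-2 = 2.09×10^-3 atm = 2090 μatm

pCO2 = 2090 μatm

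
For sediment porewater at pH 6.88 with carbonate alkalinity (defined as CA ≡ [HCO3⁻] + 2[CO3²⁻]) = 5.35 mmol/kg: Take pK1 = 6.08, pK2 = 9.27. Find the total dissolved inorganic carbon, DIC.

CA = [HCO3⁻] + 2[CO3²⁻] = (α₁ + 2α₂)·DIC
At pH 6.88: [H⁺]/K1 = 10^-0.80 = 0.15849, K2/[H⁺] = 10^-2.39 = 0.0040738
α₁ = 1/(1 + 0.15849 + 0.0040738) = 1/1.1626 = 0.8602; α₂ = α₁·K2/[H⁺] = 0.003504
α₁ + 2α₂ = 0.8672
DIC = CA / (α₁ + 2α₂) = 5.35 / 0.8672 = 6.17 mmol/kg

DIC = 6.17 mmol/kg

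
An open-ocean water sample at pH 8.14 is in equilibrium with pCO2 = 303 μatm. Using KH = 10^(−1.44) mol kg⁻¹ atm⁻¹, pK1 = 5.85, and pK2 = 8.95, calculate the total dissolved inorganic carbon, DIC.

DIC = 2.49 mmol/kg

[CO2*] = KH · pCO2 = 10^(−1.44) × 303×10^-6 = 1.100×10^-5 mol/kg
α₀ = 1/(1 + K1/[H⁺] + K1K2/[H⁺]²) = 1/(1 + 10^+2.29 + 10^+1.48) = 0.004421
DIC = [CO2*]/α₀ = 1.100×10^-5 / 0.004421 = 2.49 mmol/kg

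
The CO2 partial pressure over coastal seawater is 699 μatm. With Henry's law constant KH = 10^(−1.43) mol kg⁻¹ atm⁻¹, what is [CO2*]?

KH = 10^(−1.43) = 3.715×10^-2 mol kg⁻¹ atm⁻¹
[CO2*] = KH · pCO2 = 3.715×10^-2 × 699×10^-6 atm = 2.60×10^-5 mol/kg

[CO2*] = 26.0 μmol/kg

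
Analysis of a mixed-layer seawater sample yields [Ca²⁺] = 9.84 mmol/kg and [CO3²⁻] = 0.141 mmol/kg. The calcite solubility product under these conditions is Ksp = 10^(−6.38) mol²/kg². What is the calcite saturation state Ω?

Ω = 3.33

Ksp = 10^(−6.38) = 4.169×10^-7
Ω = [Ca²⁺][CO3²⁻]/Ksp = (9.84×10^-3)(0.141×10^-3) / 4.169×10^-7 = 3.33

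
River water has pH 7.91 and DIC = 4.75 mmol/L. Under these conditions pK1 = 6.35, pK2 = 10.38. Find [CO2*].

α₀ = 1 / (1 + K1/[H⁺] + K1K2/[H⁺]²) = 1 / (1 + 10^+1.56 + 10^-0.91)
   = 1 / (1 + 36.308 + 0.12303) = 1/37.431 = 0.02672
[CO2*] = α₀ × DIC = 0.02672 × 4.75 = 0.127 mmol/L

[CO2*] = 0.127 mmol/L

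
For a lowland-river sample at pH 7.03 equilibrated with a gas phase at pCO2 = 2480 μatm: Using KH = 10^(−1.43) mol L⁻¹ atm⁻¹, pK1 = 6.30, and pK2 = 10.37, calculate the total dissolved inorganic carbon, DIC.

[CO2*] = KH · pCO2 = 10^(−1.43) × 2480×10^-6 = 9.214×10^-5 mol/L
α₀ = 1/(1 + K1/[H⁺] + K1K2/[H⁺]²) = 1/(1 + 10^+0.73 + 10^-2.61) = 0.1569
DIC = [CO2*]/α₀ = 9.214×10^-5 / 0.1569 = 0.587 mmol/L

DIC = 0.587 mmol/L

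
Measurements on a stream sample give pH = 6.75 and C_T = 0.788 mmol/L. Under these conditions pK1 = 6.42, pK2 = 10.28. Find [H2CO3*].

α₀ = 1 / (1 + K1/[H⁺] + K1K2/[H⁺]²) = 1 / (1 + 10^+0.33 + 10^-3.20)
   = 1 / (1 + 2.1380 + 0.00063096) = 1/3.1386 = 0.3186
[CO2*] = α₀ × DIC = 0.3186 × 0.788 = 0.251 mmol/L

[CO2*] = 0.251 mmol/L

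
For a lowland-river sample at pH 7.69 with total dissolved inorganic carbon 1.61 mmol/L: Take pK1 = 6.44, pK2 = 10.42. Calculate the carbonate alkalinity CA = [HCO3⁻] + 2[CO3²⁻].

CA = [HCO3⁻] + 2[CO3²⁻] = (α₁ + 2α₂)·DIC
At pH 7.69: [H⁺]/K1 = 10^-1.25 = 0.056234, K2/[H⁺] = 10^-2.73 = 0.0018621
α₁ = 1/(1 + 0.056234 + 0.0018621) = 1/1.0581 = 0.9451; α₂ = α₁·K2/[H⁺] = 0.001760
α₁ + 2α₂ = 0.9486
CA = 0.9486 × 1.61 = 1.53 mmol/L

CA = 1.53 mmol/L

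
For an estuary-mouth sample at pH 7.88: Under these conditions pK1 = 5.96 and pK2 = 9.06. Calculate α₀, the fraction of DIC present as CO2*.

α₀ = 0.0112

α₀ = 1 / (1 + K1/[H⁺] + K1K2/[H⁺]²) = 1 / (1 + 10^+1.92 + 10^+0.74)
   = 1 / (1 + 83.176 + 5.4954) = 1/89.672 = 0.01115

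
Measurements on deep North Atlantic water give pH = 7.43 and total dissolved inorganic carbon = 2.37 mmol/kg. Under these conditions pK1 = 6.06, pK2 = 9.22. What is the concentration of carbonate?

α₂ = 1 / (1 + [H⁺]/K2 + [H⁺]²/(K1K2)) = 1 / (1 + 10^+1.79 + 10^+0.42)
   = 1 / (1 + 61.660 + 2.6303) = 1/65.290 = 0.01532
[CO3²⁻] = α₂ × DIC = 0.01532 × 2.37 = 0.0363 mmol/kg

[CO3²⁻] = 0.0363 mmol/kg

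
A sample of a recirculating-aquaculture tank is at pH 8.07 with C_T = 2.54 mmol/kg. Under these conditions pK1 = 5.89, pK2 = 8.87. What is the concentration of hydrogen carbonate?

α₁ = 1 / (1 + [H⁺]/K1 + K2/[H⁺]) = 1 / (1 + 10^-2.18 + 10^-0.80)
   = 1 / (1 + 0.0066069 + 0.15849) = 1/1.1651 = 0.8583
[HCO3⁻] = α₁ × DIC = 0.8583 × 2.54 = 2.18 mmol/kg

[HCO3⁻] = 2.18 mmol/kg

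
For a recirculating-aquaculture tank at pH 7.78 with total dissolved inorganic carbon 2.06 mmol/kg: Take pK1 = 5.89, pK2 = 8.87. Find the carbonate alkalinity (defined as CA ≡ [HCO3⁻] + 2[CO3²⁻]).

CA = 2.19 mmol/kg

CA = [HCO3⁻] + 2[CO3²⁻] = (α₁ + 2α₂)·DIC
At pH 7.78: [H⁺]/K1 = 10^-1.89 = 0.012882, K2/[H⁺] = 10^-1.09 = 0.081283
α₁ = 1/(1 + 0.012882 + 0.081283) = 1/1.0942 = 0.9139; α₂ = α₁·K2/[H⁺] = 0.07429
α₁ + 2α₂ = 1.0625
CA = 1.0625 × 2.06 = 2.19 mmol/kg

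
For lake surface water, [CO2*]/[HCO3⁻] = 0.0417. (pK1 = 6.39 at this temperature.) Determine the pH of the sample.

From K1 = [H⁺][HCO3⁻]/[CO2*]:  pH = pK1 − log₁₀([CO2*]/[HCO3⁻])
log₁₀(0.0417) = -1.380
pH = 6.39 − (-1.380) = 7.77

pH = 7.77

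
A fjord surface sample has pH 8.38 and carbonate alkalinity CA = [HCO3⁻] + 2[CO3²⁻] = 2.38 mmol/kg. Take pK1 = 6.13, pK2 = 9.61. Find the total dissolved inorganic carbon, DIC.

DIC = 2.27 mmol/kg

CA = [HCO3⁻] + 2[CO3²⁻] = (α₁ + 2α₂)·DIC
At pH 8.38: [H⁺]/K1 = 10^-2.25 = 0.0056234, K2/[H⁺] = 10^-1.23 = 0.058884
α₁ = 1/(1 + 0.0056234 + 0.058884) = 1/1.0645 = 0.9394; α₂ = α₁·K2/[H⁺] = 0.05532
α₁ + 2α₂ = 1.0500
DIC = CA / (α₁ + 2α₂) = 2.38 / 1.0500 = 2.27 mmol/kg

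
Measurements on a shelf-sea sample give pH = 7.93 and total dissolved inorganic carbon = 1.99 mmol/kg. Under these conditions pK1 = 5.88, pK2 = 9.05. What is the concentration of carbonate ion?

[CO3²⁻] = 0.139 mmol/kg

α₂ = 1 / (1 + [H⁺]/K2 + [H⁺]²/(K1K2)) = 1 / (1 + 10^+1.12 + 10^-0.93)
   = 1 / (1 + 13.183 + 0.11749) = 1/14.300 = 0.06993
[CO3²⁻] = α₂ × DIC = 0.06993 × 1.99 = 0.139 mmol/kg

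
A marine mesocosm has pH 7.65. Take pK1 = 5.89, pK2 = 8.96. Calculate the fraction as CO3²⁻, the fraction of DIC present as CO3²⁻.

α₂ = 1 / (1 + [H⁺]/K2 + [H⁺]²/(K1K2)) = 1 / (1 + 10^+1.31 + 10^-0.45)
   = 1 / (1 + 20.417 + 0.35481) = 1/21.772 = 0.04593

α₂ = 0.0459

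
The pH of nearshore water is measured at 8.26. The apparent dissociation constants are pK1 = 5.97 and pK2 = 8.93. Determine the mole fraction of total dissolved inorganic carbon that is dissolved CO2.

α₀ = 0.00421

α₀ = 1 / (1 + K1/[H⁺] + K1K2/[H⁺]²) = 1 / (1 + 10^+2.29 + 10^+1.62)
   = 1 / (1 + 194.98 + 41.687) = 1/237.67 = 0.004207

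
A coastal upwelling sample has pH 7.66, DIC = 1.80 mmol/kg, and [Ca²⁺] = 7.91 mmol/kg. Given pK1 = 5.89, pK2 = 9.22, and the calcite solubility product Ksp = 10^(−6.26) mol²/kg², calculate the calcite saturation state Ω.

Ω = 0.683

α₂ = 1 / (1 + [H⁺]/K2 + [H⁺]²/(K1K2)) = 1 / (1 + 10^+1.56 + 10^-0.21)
   = 1 / (1 + 36.308 + 0.61660) = 1/37.924 = 0.02637
[CO3²⁻] = α₂ × DIC = 0.02637 × 1.80 = 0.04746 mmol/kg
Ksp = 10^(−6.26) = 5.495×10^-7
Ω = [Ca²⁺][CO3²⁻]/Ksp = (7.91×10^-3)(4.746×10^-5) / 5.495×10^-7 = 0.683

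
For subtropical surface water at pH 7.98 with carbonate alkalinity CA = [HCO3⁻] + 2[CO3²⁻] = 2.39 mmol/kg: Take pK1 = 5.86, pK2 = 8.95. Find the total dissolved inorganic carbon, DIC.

CA = [HCO3⁻] + 2[CO3²⁻] = (α₁ + 2α₂)·DIC
At pH 7.98: [H⁺]/K1 = 10^-2.12 = 0.0075858, K2/[H⁺] = 10^-0.97 = 0.10715
α₁ = 1/(1 + 0.0075858 + 0.10715) = 1/1.1147 = 0.8971; α₂ = α₁·K2/[H⁺] = 0.09612
α₁ + 2α₂ = 1.0893
DIC = CA / (α₁ + 2α₂) = 2.39 / 1.0893 = 2.19 mmol/kg

DIC = 2.19 mmol/kg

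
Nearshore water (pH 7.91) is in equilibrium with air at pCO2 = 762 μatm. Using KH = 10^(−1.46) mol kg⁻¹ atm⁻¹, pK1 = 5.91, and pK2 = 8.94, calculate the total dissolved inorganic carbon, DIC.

DIC = 2.92 mmol/kg

[CO2*] = KH · pCO2 = 10^(−1.46) × 762×10^-6 = 2.642×10^-5 mol/kg
α₀ = 1/(1 + K1/[H⁺] + K1K2/[H⁺]²) = 1/(1 + 10^+2.00 + 10^+0.97) = 0.009064
DIC = [CO2*]/α₀ = 2.642×10^-5 / 0.009064 = 2.92 mmol/kg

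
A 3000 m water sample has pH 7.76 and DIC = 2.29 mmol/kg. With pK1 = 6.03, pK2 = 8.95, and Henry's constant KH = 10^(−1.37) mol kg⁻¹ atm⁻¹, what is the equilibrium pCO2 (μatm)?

α₀ = 1 / (1 + K1/[H⁺] + K1K2/[H⁺]²) = 1 / (1 + 10^+1.73 + 10^+0.54)
   = 1 / (1 + 53.703 + 3.4674) = 1/58.171 = 0.01719
[CO2*] = α₀ × DIC = 0.01719 × 2.29 = 0.03937 mmol/kg
pCO2 = [CO2*]/KH = 3.937×10^-5 / 4.266×10^-2 = 923 μatm

pCO2 = 923 μatm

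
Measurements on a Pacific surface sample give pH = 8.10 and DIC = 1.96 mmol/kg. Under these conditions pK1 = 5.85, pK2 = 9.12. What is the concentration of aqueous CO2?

α₀ = 1 / (1 + K1/[H⁺] + K1K2/[H⁺]²) = 1 / (1 + 10^+2.25 + 10^+1.23)
   = 1 / (1 + 177.83 + 16.982) = 1/195.81 = 0.005107
[CO2*] = α₀ × DIC = 0.005107 × 1.96 = 0.0100 mmol/kg = 10.0 μmol/kg

[CO2*] = 10.0 μmol/kg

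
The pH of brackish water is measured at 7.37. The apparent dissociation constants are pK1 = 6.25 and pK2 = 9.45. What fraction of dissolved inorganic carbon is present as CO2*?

α₀ = 0.0700

α₀ = 1 / (1 + K1/[H⁺] + K1K2/[H⁺]²) = 1 / (1 + 10^+1.12 + 10^-0.96)
   = 1 / (1 + 13.183 + 0.10965) = 1/14.292 = 0.06997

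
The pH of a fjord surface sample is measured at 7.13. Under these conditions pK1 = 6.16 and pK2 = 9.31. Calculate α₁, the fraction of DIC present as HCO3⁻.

α₁ = 0.898

α₁ = 1 / (1 + [H⁺]/K1 + K2/[H⁺]) = 1 / (1 + 10^-0.97 + 10^-2.18)
   = 1 / (1 + 0.10715 + 0.0066069) = 1/1.1138 = 0.8979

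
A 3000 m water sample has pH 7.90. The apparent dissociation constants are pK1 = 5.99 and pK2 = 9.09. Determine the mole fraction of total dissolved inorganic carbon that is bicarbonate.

α₁ = 0.929

α₁ = 1 / (1 + [H⁺]/K1 + K2/[H⁺]) = 1 / (1 + 10^-1.91 + 10^-1.19)
   = 1 / (1 + 0.012303 + 0.064565) = 1/1.0769 = 0.9286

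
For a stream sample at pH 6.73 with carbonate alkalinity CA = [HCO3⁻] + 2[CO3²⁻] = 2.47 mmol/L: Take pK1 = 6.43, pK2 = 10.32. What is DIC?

DIC = 3.71 mmol/L

CA = [HCO3⁻] + 2[CO3²⁻] = (α₁ + 2α₂)·DIC
At pH 6.73: [H⁺]/K1 = 10^-0.30 = 0.50119, K2/[H⁺] = 10^-3.59 = 0.00025704
α₁ = 1/(1 + 0.50119 + 0.00025704) = 1/1.5014 = 0.6660; α₂ = α₁·K2/[H⁺] = 0.0001712
α₁ + 2α₂ = 0.6664
DIC = CA / (α₁ + 2α₂) = 2.47 / 0.6664 = 3.71 mmol/L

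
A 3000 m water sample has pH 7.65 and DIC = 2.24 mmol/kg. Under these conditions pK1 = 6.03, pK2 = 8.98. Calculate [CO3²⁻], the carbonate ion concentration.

α₂ = 1 / (1 + [H⁺]/K2 + [H⁺]²/(K1K2)) = 1 / (1 + 10^+1.33 + 10^-0.29)
   = 1 / (1 + 21.380 + 0.51286) = 1/22.892 = 0.04368
[CO3²⁻] = α₂ × DIC = 0.04368 × 2.24 = 0.0978 mmol/kg

[CO3²⁻] = 0.0978 mmol/kg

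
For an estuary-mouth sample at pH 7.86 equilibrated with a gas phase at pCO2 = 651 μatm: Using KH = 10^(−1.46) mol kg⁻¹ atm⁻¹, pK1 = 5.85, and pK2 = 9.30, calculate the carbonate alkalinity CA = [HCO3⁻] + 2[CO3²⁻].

CA = 2.48 mmol/kg

[CO2*] = KH · pCO2 = 10^(−1.46) × 651×10^-6 = 2.257×10^-5 mol/kg
α₀ = 1/(1 + K1/[H⁺] + K1K2/[H⁺]²) = 1/(1 + 10^+2.01 + 10^+0.57) = 0.009342
DIC = [CO2*]/α₀ = 2.257×10^-5 / 0.009342 = 2.416 mmol/kg
CA = (α₁ + 2α₂)·DIC = (0.9559 + 2×0.03471) × 2.416 = 2.48 mmol/kg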